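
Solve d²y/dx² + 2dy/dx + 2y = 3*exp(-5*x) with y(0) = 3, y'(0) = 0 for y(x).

Characteristic equation r² + 2r + 2 = 0 has discriminant (2)² - 4·(2) = -4 < 0, so r = -1 ± i.
Hence y_h = C1*cos(x)*exp(-x) + C2*exp(-x)*sin(x).
Try y_p = A*exp(-5*x). Substituting into the equation and dividing by exp(-5*x) gives A = 3/17, so y_p = 3*exp(-5*x)/17.
General solution: y = 3*exp(-5*x)/17 + C1*cos(x)*exp(-x) + C2*exp(-x)*sin(x).
Apply the initial conditions: y(0) = 3/17 + C1 = 3 and y'(0) = -15/17 + C2 - C1 = 0. Solving gives C1 = 48/17, C2 = 63/17.

y = 3*exp(-5*x)/17 + 48*cos(x)*exp(-x)/17 + 63*exp(-x)*sin(x)/17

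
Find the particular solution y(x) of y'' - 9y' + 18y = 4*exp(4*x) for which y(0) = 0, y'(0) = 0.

y = -2*exp(4*x) + 2*exp(6*x)/3 + 4*exp(3*x)/3

Characteristic equation r² - 9r + 18 = 0 factors as (r - 3)(r - 6) = 0, so r = 3, 6.
Hence y_h = C1*exp(3*x) + C2*exp(6*x).
Try y_p = A*exp(4*x). Substituting into the equation and dividing by exp(4*x) gives A = -2, so y_p = -2*exp(4*x).
General solution: y = -2*exp(4*x) + C1*exp(3*x) + C2*exp(6*x).
Apply the initial conditions: y(0) = -2 + C1 + C2 = 0 and y'(0) = -8 + 3*C1 + 6*C2 = 0. Solving gives C1 = 4/3, C2 = 2/3.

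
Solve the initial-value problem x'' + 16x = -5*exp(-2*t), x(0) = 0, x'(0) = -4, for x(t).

x = -9*sin(4*t)/8 - exp(-2*t)/4 + cos(4*t)/4

Characteristic equation r² + 16 = 0 has discriminant (0)² - 4·(16) = -64 < 0, so r = ± 4i.
Hence x_h = C1*cos(4*t) + C2*sin(4*t).
Try x_p = A*exp(-2*t). Substituting into the equation and dividing by exp(-2*t) gives A = -1/4, so x_p = -exp(-2*t)/4.
General solution: x = -exp(-2*t)/4 + C1*cos(4*t) + C2*sin(4*t).
Apply the initial conditions: x(0) = -1/4 + C1 = 0 and x'(0) = 1/2 + 4*C2 = -4. Solving gives C1 = 1/4, C2 = -9/8.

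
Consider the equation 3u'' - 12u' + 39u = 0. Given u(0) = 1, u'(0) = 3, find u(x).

u = cos(3*x)*exp(2*x) + exp(2*x)*sin(3*x)/3

Divide through by 3: u'' - 4u' + 13u = 0.
Characteristic equation r² - 4r + 13 = 0 has discriminant (-4)² - 4·(13) = -36 < 0, so r = 2 ± 3i.
Hence u_h = C1*cos(3*x)*exp(2*x) + C2*exp(2*x)*sin(3*x).
Apply the initial conditions: u(0) = C1 = 1 and u'(0) = 2*C1 + 3*C2 = 3. Solving gives C1 = 1, C2 = 1/3.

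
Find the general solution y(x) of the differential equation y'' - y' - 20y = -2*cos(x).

y = sin(x)/221 + 21*cos(x)/221 + C1*exp(-4*x) + C2*exp(5*x)

Characteristic equation r² - r - 20 = 0 factors as (r + 4)(r - 5) = 0, so r = -4, 5.
Hence y_h = C1*exp(-4*x) + C2*exp(5*x).
Try y_p = A*cos(x) + B*sin(x). Substituting and equating the coefficients of cos(x) and sin(x) gives A = 21/221, B = 1/221, so y_p = sin(x)/221 + 21*cos(x)/221.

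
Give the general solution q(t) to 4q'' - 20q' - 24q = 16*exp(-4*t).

q = 2*exp(-4*t)/15 + C1*exp(6*t) + C2*exp(-t)

Divide through by 4: q'' - 5q' - 6q = 4*exp(-4*t).
Characteristic equation r² - 5r - 6 = 0 factors as (r - 6)(r + 1) = 0, so r = 6, -1.
Hence q_h = C1*exp(6*t) + C2*exp(-t).
Try q_p = A*exp(-4*t). Substituting into the equation and dividing by exp(-4*t) gives A = 2/15, so q_p = 2*exp(-4*t)/15.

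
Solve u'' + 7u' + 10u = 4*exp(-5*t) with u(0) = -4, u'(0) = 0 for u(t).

Characteristic equation r² + 7r + 10 = 0 factors as (r + 2)(r + 5) = 0, so r = -2, -5.
Hence u_h = C1*exp(-2*t) + C2*exp(-5*t).
Since exp(-5*t) solves the homogeneous equation (r = -5 is a root of multiplicity 1), multiply the trial by t. Try u_p = A*t*exp(-5*t). Substituting into the equation and dividing by exp(-5*t) gives A = -4/3, so u_p = -4*t*exp(-5*t)/3.
General solution: u = C1*exp(-2*t) + C2*exp(-5*t) - 4*t*exp(-5*t)/3.
Apply the initial conditions: u(0) = C1 + C2 = -4 and u'(0) = -4/3 - 5*C2 - 2*C1 = 0. Solving gives C1 = -56/9, C2 = 20/9.

u = -56*exp(-2*t)/9 + 20*exp(-5*t)/9 - 4*t*exp(-5*t)/3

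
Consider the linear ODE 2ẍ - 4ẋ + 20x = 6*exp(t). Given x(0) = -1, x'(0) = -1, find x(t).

x = exp(t)/3 - 4*cos(3*t)*exp(t)/3

Divide through by 2: x'' - 2x' + 10x = 3*exp(t).
Characteristic equation r² - 2r + 10 = 0 has discriminant (-2)² - 4·(10) = -36 < 0, so r = 1 ± 3i.
Hence x_h = C1*cos(3*t)*exp(t) + C2*exp(t)*sin(3*t).
Try x_p = A*exp(t). Substituting into the equation and dividing by exp(t) gives A = 1/3, so x_p = exp(t)/3.
General solution: x = exp(t)/3 + C1*cos(3*t)*exp(t) + C2*exp(t)*sin(3*t).
Apply the initial conditions: x(0) = 1/3 + C1 = -1 and x'(0) = 1/3 + C1 + 3*C2 = -1. Solving gives C1 = -4/3, C2 = 0.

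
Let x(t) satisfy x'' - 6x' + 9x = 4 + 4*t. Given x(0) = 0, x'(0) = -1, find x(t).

Characteristic equation r² - 6r + 9 = 0 has discriminant (-6)² - 4·(9) = 0, so r = 3 is a repeated root.
Hence x_h = (C1 + C2*t)*exp(3*t).
For the particular solution try x_p = A0 + A1*t. Substituting and matching coefficients of each power of t gives A0 = 20/27, A1 = 4/9, so x_p = 20/27 + 4*t/9.
General solution: x = 20/27 + 4*t/9 + C1*exp(3*t) + C2*t*exp(3*t).
Apply the initial conditions: x(0) = 20/27 + C1 = 0 and x'(0) = 4/9 + C2 + 3*C1 = -1. Solving gives C1 = -20/27, C2 = 7/9.

x = 20/27 - 20*exp(3*t)/27 + 4*t/9 + 7*t*exp(3*t)/9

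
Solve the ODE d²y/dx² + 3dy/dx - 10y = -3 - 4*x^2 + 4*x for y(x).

Characteristic equation r² + 3r - 10 = 0 factors as (r - 2)(r + 5) = 0, so r = 2, -5.
Hence y_h = C1*exp(2*x) + C2*exp(-5*x).
For the particular solution try y_p = A0 + A1*x + A2*x^2. Substituting and matching coefficients of each power of x gives A0 = 83/250, A1 = -4/25, A2 = 2/5, so y_p = 83/250 - 4*x/25 + 2*x^2/5.

y = 83/250 - 4*x/25 + 2*x**2/5 + C1*exp(2*x) + C2*exp(-5*x)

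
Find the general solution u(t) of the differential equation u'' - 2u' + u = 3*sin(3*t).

Characteristic equation r² - 2r + 1 = 0 has discriminant (-2)² - 4·(1) = 0, so r = 1 is a repeated root.
Hence u_h = (C1 + C2*t)*exp(t).
Try u_p = A*cos(3*t) + B*sin(3*t). Substituting and equating the coefficients of cos(3t) and sin(3t) gives A = 9/50, B = -6/25, so u_p = -6*sin(3*t)/25 + 9*cos(3*t)/50.

u = -6*sin(3*t)/25 + 9*cos(3*t)/50 + C1*exp(t) + C2*t*exp(t)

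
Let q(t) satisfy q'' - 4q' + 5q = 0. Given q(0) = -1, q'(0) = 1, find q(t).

Characteristic equation r² - 4r + 5 = 0 has discriminant (-4)² - 4·(5) = -4 < 0, so r = 2 ± i.
Hence q_h = C1*cos(t)*exp(2*t) + C2*exp(2*t)*sin(t).
Apply the initial conditions: q(0) = C1 = -1 and q'(0) = C2 + 2*C1 = 1. Solving gives C1 = -1, C2 = 3.

q = -cos(t)*exp(2*t) + 3*exp(2*t)*sin(t)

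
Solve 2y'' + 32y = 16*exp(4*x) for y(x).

y = exp(4*x)/4 + C1*cos(4*x) + C2*sin(4*x)

Divide through by 2: y'' + 16y = 8*exp(4*x).
Characteristic equation r² + 16 = 0 has discriminant (0)² - 4·(16) = -64 < 0, so r = ± 4i.
Hence y_h = C1*cos(4*x) + C2*sin(4*x).
Try y_p = A*exp(4*x). Substituting into the equation and dividing by exp(4*x) gives A = 1/4, so y_p = exp(4*x)/4.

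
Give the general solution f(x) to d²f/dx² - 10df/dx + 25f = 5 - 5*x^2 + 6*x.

Characteristic equation r² - 10r + 25 = 0 has discriminant (-10)² - 4·(25) = 0, so r = 5 is a repeated root.
Hence f_h = (C1 + C2*x)*exp(5*x).
For the particular solution try f_p = A0 + A1*x + A2*x^2. Substituting and matching coefficients of each power of x gives A0 = 31/125, A1 = 2/25, A2 = -1/5, so f_p = 31/125 - x^2/5 + 2*x/25.

f = 31/125 - x**2/5 + 2*x/25 + C1*exp(5*x) + C2*x*exp(5*x)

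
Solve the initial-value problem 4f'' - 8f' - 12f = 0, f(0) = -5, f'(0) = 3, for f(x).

Divide through by 4: f'' - 2f' - 3f = 0.
Characteristic equation r² - 2r - 3 = 0 factors as (r + 1)(r - 3) = 0, so r = -1, 3.
Hence f_h = C1*exp(-x) + C2*exp(3*x).
Apply the initial conditions: f(0) = C1 + C2 = -5 and f'(0) = -C1 + 3*C2 = 3. Solving gives C1 = -9/2, C2 = -1/2.

f = -9*exp(-x)/2 - exp(3*x)/2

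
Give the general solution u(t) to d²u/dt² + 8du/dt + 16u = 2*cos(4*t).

Characteristic equation r² + 8r + 16 = 0 has discriminant (8)² - 4·(16) = 0, so r = -4 is a repeated root.
Hence u_h = (C1 + C2*t)*exp(-4*t).
Try u_p = A*cos(4*t) + B*sin(4*t). Substituting and equating the coefficients of cos(4t) and sin(4t) gives A = 0, B = 1/16, so u_p = sin(4*t)/16.

u = sin(4*t)/16 + C1*exp(-4*t) + C2*t*exp(-4*t)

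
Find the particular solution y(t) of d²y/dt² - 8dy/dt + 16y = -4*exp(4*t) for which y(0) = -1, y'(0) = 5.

Characteristic equation r² - 8r + 16 = 0 has discriminant (-8)² - 4·(16) = 0, so r = 4 is a repeated root.
Hence y_h = (C1 + C2*t)*exp(4*t).
Since exp(4*t) solves the homogeneous equation (r = 4 is a root of multiplicity 2), multiply the trial by t^2. Try y_p = A*t^2*exp(4*t). Substituting into the equation and dividing by exp(4*t) gives A = -2, so y_p = -2*t^2*exp(4*t).
General solution: y = C1*exp(4*t) - 2*t^2*exp(4*t) + C2*t*exp(4*t).
Apply the initial conditions: y(0) = C1 = -1 and y'(0) = C2 + 4*C1 = 5. Solving gives C1 = -1, C2 = 9.

y = -exp(4*t) - 2*t**2*exp(4*t) + 9*t*exp(4*t)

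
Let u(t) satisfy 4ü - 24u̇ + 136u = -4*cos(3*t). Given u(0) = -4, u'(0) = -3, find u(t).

Divide through by 4: u'' - 6u' + 34u = -cos(3*t).
Characteristic equation r² - 6r + 34 = 0 has discriminant (-6)² - 4·(34) = -100 < 0, so r = 3 ± 5i.
Hence u_h = C1*cos(5*t)*exp(3*t) + C2*exp(3*t)*sin(5*t).
Try u_p = A*cos(3*t) + B*sin(3*t). Substituting and equating the coefficients of cos(3t) and sin(3t) gives A = -25/949, B = 18/949, so u_p = -25*cos(3*t)/949 + 18*sin(3*t)/949.
General solution: u = -25*cos(3*t)/949 + 18*sin(3*t)/949 + C1*cos(5*t)*exp(3*t) + C2*exp(3*t)*sin(5*t).
Apply the initial conditions: u(0) = -25/949 + C1 = -4 and u'(0) = 54/949 + 3*C1 + 5*C2 = -3. Solving gives C1 = -3771/949, C2 = 8412/4745.

u = -25*cos(3*t)/949 + 18*sin(3*t)/949 - 3771*cos(5*t)*exp(3*t)/949 + 8412*exp(3*t)*sin(5*t)/4745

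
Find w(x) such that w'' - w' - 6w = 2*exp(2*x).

Characteristic equation r² - r - 6 = 0 factors as (r - 3)(r + 2) = 0, so r = 3, -2.
Hence w_h = C1*exp(3*x) + C2*exp(-2*x).
Try w_p = A*exp(2*x). Substituting into the equation and dividing by exp(2*x) gives A = -1/2, so w_p = -exp(2*x)/2.

w = -exp(2*x)/2 + C1*exp(3*x) + C2*exp(-2*x)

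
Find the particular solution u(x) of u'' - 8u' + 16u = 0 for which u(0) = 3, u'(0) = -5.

u = 3*exp(4*x) - 17*x*exp(4*x)

Characteristic equation r² - 8r + 16 = 0 has discriminant (-8)² - 4·(16) = 0, so r = 4 is a repeated root.
Hence u_h = (C1 + C2*x)*exp(4*x).
Apply the initial conditions: u(0) = C1 = 3 and u'(0) = C2 + 4*C1 = -5. Solving gives C1 = 3, C2 = -17.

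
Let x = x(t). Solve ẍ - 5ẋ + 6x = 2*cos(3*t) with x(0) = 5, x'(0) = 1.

Characteristic equation r² - 5r + 6 = 0 factors as (r - 2)(r - 3) = 0, so r = 2, 3.
Hence x_h = C1*exp(2*t) + C2*exp(3*t).
Try x_p = A*cos(3*t) + B*sin(3*t). Substituting and equating the coefficients of cos(3t) and sin(3t) gives A = -1/39, B = -5/39, so x_p = -5*sin(3*t)/39 - cos(3*t)/39.
General solution: x = -5*sin(3*t)/39 - cos(3*t)/39 + C1*exp(2*t) + C2*exp(3*t).
Apply the initial conditions: x(0) = -1/39 + C1 + C2 = 5 and x'(0) = -5/13 + 2*C1 + 3*C2 = 1. Solving gives C1 = 178/13, C2 = -26/3.

x = -26*exp(3*t)/3 - 5*sin(3*t)/39 - cos(3*t)/39 + 178*exp(2*t)/13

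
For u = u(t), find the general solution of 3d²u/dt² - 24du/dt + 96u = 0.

u = C1*cos(4*t)*exp(4*t) + C2*exp(4*t)*sin(4*t)

Divide through by 3: u'' - 8u' + 32u = 0.
Characteristic equation r² - 8r + 32 = 0 has discriminant (-8)² - 4·(32) = -64 < 0, so r = 4 ± 4i.
Hence u_h = C1*cos(4*t)*exp(4*t) + C2*exp(4*t)*sin(4*t).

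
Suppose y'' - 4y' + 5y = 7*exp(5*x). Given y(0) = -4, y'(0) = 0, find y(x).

y = 7*exp(5*x)/10 - 47*cos(x)*exp(2*x)/10 + 59*exp(2*x)*sin(x)/10

Characteristic equation r² - 4r + 5 = 0 has discriminant (-4)² - 4·(5) = -4 < 0, so r = 2 ± i.
Hence y_h = C1*cos(x)*exp(2*x) + C2*exp(2*x)*sin(x).
Try y_p = A*exp(5*x). Substituting into the equation and dividing by exp(5*x) gives A = 7/10, so y_p = 7*exp(5*x)/10.
General solution: y = 7*exp(5*x)/10 + C1*cos(x)*exp(2*x) + C2*exp(2*x)*sin(x).
Apply the initial conditions: y(0) = 7/10 + C1 = -4 and y'(0) = 7/2 + C2 + 2*C1 = 0. Solving gives C1 = -47/10, C2 = 59/10.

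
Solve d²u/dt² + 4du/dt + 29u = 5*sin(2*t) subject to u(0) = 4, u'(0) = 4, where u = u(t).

u = -40*cos(2*t)/689 + 125*sin(2*t)/689 + 2796*cos(5*t)*exp(-2*t)/689 + 8098*exp(-2*t)*sin(5*t)/3445

Characteristic equation r² + 4r + 29 = 0 has discriminant (4)² - 4·(29) = -100 < 0, so r = -2 ± 5i.
Hence u_h = C1*cos(5*t)*exp(-2*t) + C2*exp(-2*t)*sin(5*t).
Try u_p = A*cos(2*t) + B*sin(2*t). Substituting and equating the coefficients of cos(2t) and sin(2t) gives A = -40/689, B = 125/689, so u_p = -40*cos(2*t)/689 + 125*sin(2*t)/689.
General solution: u = -40*cos(2*t)/689 + 125*sin(2*t)/689 + C1*cos(5*t)*exp(-2*t) + C2*exp(-2*t)*sin(5*t).
Apply the initial conditions: u(0) = -40/689 + C1 = 4 and u'(0) = 250/689 - 2*C1 + 5*C2 = 4. Solving gives C1 = 2796/689, C2 = 8098/3445.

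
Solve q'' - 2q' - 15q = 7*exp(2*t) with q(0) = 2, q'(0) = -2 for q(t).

q = -7*exp(2*t)/15 + 19*exp(5*t)/24 + 67*exp(-3*t)/40

Characteristic equation r² - 2r - 15 = 0 factors as (r + 3)(r - 5) = 0, so r = -3, 5.
Hence q_h = C1*exp(-3*t) + C2*exp(5*t).
Try q_p = A*exp(2*t). Substituting into the equation and dividing by exp(2*t) gives A = -7/15, so q_p = -7*exp(2*t)/15.
General solution: q = -7*exp(2*t)/15 + C1*exp(-3*t) + C2*exp(5*t).
Apply the initial conditions: q(0) = -7/15 + C1 + C2 = 2 and q'(0) = -14/15 - 3*C1 + 5*C2 = -2. Solving gives C1 = 67/40, C2 = 19/24.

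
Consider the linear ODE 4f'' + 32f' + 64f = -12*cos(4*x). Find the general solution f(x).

Divide through by 4: f'' + 8f' + 16f = -3*cos(4*x).
Characteristic equation r² + 8r + 16 = 0 has discriminant (8)² - 4·(16) = 0, so r = -4 is a repeated root.
Hence f_h = (C1 + C2*x)*exp(-4*x).
Try f_p = A*cos(4*x) + B*sin(4*x). Substituting and equating the coefficients of cos(4x) and sin(4x) gives A = 0, B = -3/32, so f_p = -3*sin(4*x)/32.

f = -3*sin(4*x)/32 + C1*exp(-4*x) + C2*x*exp(-4*x)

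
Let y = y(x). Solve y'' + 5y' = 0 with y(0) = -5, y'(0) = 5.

y = -4 - exp(-5*x)

Characteristic equation r² + 5r = 0 factors as (r + 5)r = 0, so r = -5, 0.
Hence y_h = C1*exp(-5*x) + C2.
Apply the initial conditions: y(0) = C1 + C2 = -5 and y'(0) = -5*C1 = 5. Solving gives C1 = -1, C2 = -4.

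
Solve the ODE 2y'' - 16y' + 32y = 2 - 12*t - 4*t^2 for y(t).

y = -11/64 - t/2 - t**2/8 + C1*exp(4*t) + C2*t*exp(4*t)

Divide through by 2: y'' - 8y' + 16y = 1 - 6*t - 2*t^2.
Characteristic equation r² - 8r + 16 = 0 has discriminant (-8)² - 4·(16) = 0, so r = 4 is a repeated root.
Hence y_h = (C1 + C2*t)*exp(4*t).
For the particular solution try y_p = A0 + A1*t + A2*t^2. Substituting and matching coefficients of each power of t gives A0 = -11/64, A1 = -1/2, A2 = -1/8, so y_p = -11/64 - t/2 - t^2/8.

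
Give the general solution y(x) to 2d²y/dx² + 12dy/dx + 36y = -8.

y = -2/9 + C1*cos(3*x)*exp(-3*x) + C2*exp(-3*x)*sin(3*x)

Divide through by 2: y'' + 6y' + 18y = -4.
Characteristic equation r² + 6r + 18 = 0 has discriminant (6)² - 4·(18) = -36 < 0, so r = -3 ± 3i.
Hence y_h = C1*cos(3*x)*exp(-3*x) + C2*exp(-3*x)*sin(3*x).
For the particular solution try y_p = A0. Substituting and matching coefficients of each power of x gives A0 = -2/9, so y_p = -2/9.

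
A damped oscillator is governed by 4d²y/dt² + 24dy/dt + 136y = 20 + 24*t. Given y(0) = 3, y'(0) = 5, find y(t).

Divide through by 4: y'' + 6y' + 34y = 5 + 6*t.
Characteristic equation r² + 6r + 34 = 0 has discriminant (6)² - 4·(34) = -100 < 0, so r = -3 ± 5i.
Hence y_h = C1*cos(5*t)*exp(-3*t) + C2*exp(-3*t)*sin(5*t).
For the particular solution try y_p = A0 + A1*t. Substituting and matching coefficients of each power of t gives A0 = 67/578, A1 = 3/17, so y_p = 67/578 + 3*t/17.
General solution: y = 67/578 + 3*t/17 + C1*cos(5*t)*exp(-3*t) + C2*exp(-3*t)*sin(5*t).
Apply the initial conditions: y(0) = 67/578 + C1 = 3 and y'(0) = 3/17 - 3*C1 + 5*C2 = 5. Solving gives C1 = 1667/578, C2 = 7789/2890.

y = 67/578 + 3*t/17 + 1667*cos(5*t)*exp(-3*t)/578 + 7789*exp(-3*t)*sin(5*t)/2890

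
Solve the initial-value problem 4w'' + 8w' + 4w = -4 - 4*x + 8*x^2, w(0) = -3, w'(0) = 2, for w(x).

w = 13 - 16*exp(-x) - 9*x + 2*x**2 - 5*x*exp(-x)

Divide through by 4: w'' + 2w' + w = -1 - x + 2*x^2.
Characteristic equation r² + 2r + 1 = 0 has discriminant (2)² - 4·(1) = 0, so r = -1 is a repeated root.
Hence w_h = (C1 + C2*x)*exp(-x).
For the particular solution try w_p = A0 + A1*x + A2*x^2. Substituting and matching coefficients of each power of x gives A0 = 13, A1 = -9, A2 = 2, so w_p = 13 - 9*x + 2*x^2.
General solution: w = 13 - 9*x + 2*x^2 + C1*exp(-x) + C2*x*exp(-x).
Apply the initial conditions: w(0) = 13 + C1 = -3 and w'(0) = -9 + C2 - C1 = 2. Solving gives C1 = -16, C2 = -5.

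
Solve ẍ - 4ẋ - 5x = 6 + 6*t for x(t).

x = -6/25 - 6*t/5 + C1*exp(5*t) + C2*exp(-t)

Characteristic equation r² - 4r - 5 = 0 factors as (r - 5)(r + 1) = 0, so r = 5, -1.
Hence x_h = C1*exp(5*t) + C2*exp(-t).
For the particular solution try x_p = A0 + A1*t. Substituting and matching coefficients of each power of t gives A0 = -6/25, A1 = -6/5, so x_p = -6/25 - 6*t/5.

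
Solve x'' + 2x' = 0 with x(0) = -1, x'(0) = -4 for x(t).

x = -3 + 2*exp(-2*t)

Characteristic equation r² + 2r = 0 factors as (r + 2)r = 0, so r = -2, 0.
Hence x_h = C1*exp(-2*t) + C2.
Apply the initial conditions: x(0) = C1 + C2 = -1 and x'(0) = -2*C1 = -4. Solving gives C1 = 2, C2 = -3.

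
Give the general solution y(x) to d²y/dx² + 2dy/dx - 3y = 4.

y = -4/3 + C1*exp(x) + C2*exp(-3*x)

Characteristic equation r² + 2r - 3 = 0 factors as (r - 1)(r + 3) = 0, so r = 1, -3.
Hence y_h = C1*exp(x) + C2*exp(-3*x).
For the particular solution try y_p = A0. Substituting and matching coefficients of each power of x gives A0 = -4/3, so y_p = -4/3.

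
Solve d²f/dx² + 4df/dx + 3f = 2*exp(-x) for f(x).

Characteristic equation r² + 4r + 3 = 0 factors as (r + 3)(r + 1) = 0, so r = -3, -1.
Hence f_h = C1*exp(-3*x) + C2*exp(-x).
Since exp(-x) solves the homogeneous equation (r = -1 is a root of multiplicity 1), multiply the trial by x. Try f_p = A*x*exp(-x). Substituting into the equation and dividing by exp(-x) gives A = 1, so f_p = x*exp(-x).

f = C1*exp(-3*x) + C2*exp(-x) + x*exp(-x)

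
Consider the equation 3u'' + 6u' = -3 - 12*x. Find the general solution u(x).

Divide through by 3: u'' + 2u' = -1 - 4*x.
Characteristic equation r² + 2r = 0 factors as (r + 2)r = 0, so r = -2, 0.
Hence u_h = C1*exp(-2*x) + C2.
Since 0 is a characteristic root (multiplicity 1), multiply the polynomial trial by x: try u_p = x*(A0 + A1*x). Substituting and matching coefficients of each power of x gives A0 = 1/2, A1 = -1, so u_p = x/2 - x^2.

u = C2 + x/2 - x**2 + C1*exp(-2*x)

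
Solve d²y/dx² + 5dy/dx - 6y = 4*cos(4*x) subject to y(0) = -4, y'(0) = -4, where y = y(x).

y = -472*exp(x)/119 - 22*cos(4*x)/221 + 6*exp(-6*x)/91 + 20*sin(4*x)/221

Characteristic equation r² + 5r - 6 = 0 factors as (r - 1)(r + 6) = 0, so r = 1, -6.
Hence y_h = C1*exp(x) + C2*exp(-6*x).
Try y_p = A*cos(4*x) + B*sin(4*x). Substituting and equating the coefficients of cos(4x) and sin(4x) gives A = -22/221, B = 20/221, so y_p = -22*cos(4*x)/221 + 20*sin(4*x)/221.
General solution: y = -22*cos(4*x)/221 + 20*sin(4*x)/221 + C1*exp(x) + C2*exp(-6*x).
Apply the initial conditions: y(0) = -22/221 + C1 + C2 = -4 and y'(0) = 80/221 + C1 - 6*C2 = -4. Solving gives C1 = -472/119, C2 = 6/91.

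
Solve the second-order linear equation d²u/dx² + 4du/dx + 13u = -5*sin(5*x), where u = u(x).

u = 15*sin(5*x)/136 + 25*cos(5*x)/136 + C1*cos(3*x)*exp(-2*x) + C2*exp(-2*x)*sin(3*x)

Characteristic equation r² + 4r + 13 = 0 has discriminant (4)² - 4·(13) = -36 < 0, so r = -2 ± 3i.
Hence u_h = C1*cos(3*x)*exp(-2*x) + C2*exp(-2*x)*sin(3*x).
Try u_p = A*cos(5*x) + B*sin(5*x). Substituting and equating the coefficients of cos(5x) and sin(5x) gives A = 25/136, B = 15/136, so u_p = 15*sin(5*x)/136 + 25*cos(5*x)/136.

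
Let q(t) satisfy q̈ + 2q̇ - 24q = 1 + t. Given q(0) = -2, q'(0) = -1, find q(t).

q = -13/288 - 247*exp(-6*t)/360 - 203*exp(4*t)/160 - t/24

Characteristic equation r² + 2r - 24 = 0 factors as (r - 4)(r + 6) = 0, so r = 4, -6.
Hence q_h = C1*exp(4*t) + C2*exp(-6*t).
For the particular solution try q_p = A0 + A1*t. Substituting and matching coefficients of each power of t gives A0 = -13/288, A1 = -1/24, so q_p = -13/288 - t/24.
General solution: q = -13/288 - t/24 + C1*exp(4*t) + C2*exp(-6*t).
Apply the initial conditions: q(0) = -13/288 + C1 + C2 = -2 and q'(0) = -1/24 - 6*C2 + 4*C1 = -1. Solving gives C1 = -203/160, C2 = -247/360.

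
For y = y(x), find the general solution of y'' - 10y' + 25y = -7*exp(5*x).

Characteristic equation r² - 10r + 25 = 0 has discriminant (-10)² - 4·(25) = 0, so r = 5 is a repeated root.
Hence y_h = (C1 + C2*x)*exp(5*x).
Since exp(5*x) solves the homogeneous equation (r = 5 is a root of multiplicity 2), multiply the trial by x^2. Try y_p = A*x^2*exp(5*x). Substituting into the equation and dividing by exp(5*x) gives A = -7/2, so y_p = -7*x^2*exp(5*x)/2.

y = C1*exp(5*x) - 7*x**2*exp(5*x)/2 + C2*x*exp(5*x)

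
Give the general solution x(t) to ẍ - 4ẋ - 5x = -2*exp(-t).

Characteristic equation r² - 4r - 5 = 0 factors as (r - 5)(r + 1) = 0, so r = 5, -1.
Hence x_h = C1*exp(5*t) + C2*exp(-t).
Since exp(-t) solves the homogeneous equation (r = -1 is a root of multiplicity 1), multiply the trial by t. Try x_p = A*t*exp(-t). Substituting into the equation and dividing by exp(-t) gives A = 1/3, so x_p = t*exp(-t)/3.

x = C1*exp(5*t) + C2*exp(-t) + t*exp(-t)/3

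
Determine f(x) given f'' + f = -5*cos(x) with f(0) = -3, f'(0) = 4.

f = -3*cos(x) + 4*sin(x) - 5*x*sin(x)/2

Characteristic equation r² + 1 = 0 has discriminant (0)² - 4·(1) = -4 < 0, so r = ± i.
Hence f_h = C1*cos(x) + C2*sin(x).
Since ±1i are characteristic roots, multiply the trial by x. Try f_p = x*(A*cos(x) + B*sin(x)). Substituting and equating the coefficients of cos(x) and sin(x) gives A = 0, B = -5/2, so f_p = -5*x*sin(x)/2.
General solution: f = C1*cos(x) + C2*sin(x) - 5*x*sin(x)/2.
Apply the initial conditions: f(0) = C1 = -3 and f'(0) = C2 = 4. Solving gives C1 = -3, C2 = 4.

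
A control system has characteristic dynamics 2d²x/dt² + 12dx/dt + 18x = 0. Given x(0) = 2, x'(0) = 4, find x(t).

x = 2*exp(-3*t) + 10*t*exp(-3*t)

Divide through by 2: x'' + 6x' + 9x = 0.
Characteristic equation r² + 6r + 9 = 0 has discriminant (6)² - 4·(9) = 0, so r = -3 is a repeated root.
Hence x_h = (C1 + C2*t)*exp(-3*t).
Apply the initial conditions: x(0) = C1 = 2 and x'(0) = C2 - 3*C1 = 4. Solving gives C1 = 2, C2 = 10.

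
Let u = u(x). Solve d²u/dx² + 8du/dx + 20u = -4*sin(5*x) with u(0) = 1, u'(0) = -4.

u = 4*sin(5*x)/325 + 32*cos(5*x)/325 - 74*exp(-4*x)*sin(2*x)/325 + 293*cos(2*x)*exp(-4*x)/325

Characteristic equation r² + 8r + 20 = 0 has discriminant (8)² - 4·(20) = -16 < 0, so r = -4 ± 2i.
Hence u_h = C1*cos(2*x)*exp(-4*x) + C2*exp(-4*x)*sin(2*x).
Try u_p = A*cos(5*x) + B*sin(5*x). Substituting and equating the coefficients of cos(5x) and sin(5x) gives A = 32/325, B = 4/325, so u_p = 4*sin(5*x)/325 + 32*cos(5*x)/325.
General solution: u = 4*sin(5*x)/325 + 32*cos(5*x)/325 + C1*cos(2*x)*exp(-4*x) + C2*exp(-4*x)*sin(2*x).
Apply the initial conditions: u(0) = 32/325 + C1 = 1 and u'(0) = 4/65 - 4*C1 + 2*C2 = -4. Solving gives C1 = 293/325, C2 = -74/325.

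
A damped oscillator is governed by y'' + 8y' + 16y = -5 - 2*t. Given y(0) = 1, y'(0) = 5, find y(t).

Characteristic equation r² + 8r + 16 = 0 has discriminant (8)² - 4·(16) = 0, so r = -4 is a repeated root.
Hence y_h = (C1 + C2*t)*exp(-4*t).
For the particular solution try y_p = A0 + A1*t. Substituting and matching coefficients of each power of t gives A0 = -1/4, A1 = -1/8, so y_p = -1/4 - t/8.
General solution: y = -1/4 - t/8 + C1*exp(-4*t) + C2*t*exp(-4*t).
Apply the initial conditions: y(0) = -1/4 + C1 = 1 and y'(0) = -1/8 + C2 - 4*C1 = 5. Solving gives C1 = 5/4, C2 = 81/8.

y = -1/4 - t/8 + 5*exp(-4*t)/4 + 81*t*exp(-4*t)/8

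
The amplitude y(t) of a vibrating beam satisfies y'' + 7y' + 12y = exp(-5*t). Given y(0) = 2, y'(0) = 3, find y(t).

y = exp(-5*t)/2 - 10*exp(-4*t) + 23*exp(-3*t)/2

Characteristic equation r² + 7r + 12 = 0 factors as (r + 3)(r + 4) = 0, so r = -3, -4.
Hence y_h = C1*exp(-3*t) + C2*exp(-4*t).
Try y_p = A*exp(-5*t). Substituting into the equation and dividing by exp(-5*t) gives A = 1/2, so y_p = exp(-5*t)/2.
General solution: y = exp(-5*t)/2 + C1*exp(-3*t) + C2*exp(-4*t).
Apply the initial conditions: y(0) = 1/2 + C1 + C2 = 2 and y'(0) = -5/2 - 4*C2 - 3*C1 = 3. Solving gives C1 = 23/2, C2 = -10.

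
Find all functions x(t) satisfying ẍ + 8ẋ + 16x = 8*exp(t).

x = 8*exp(t)/25 + C1*exp(-4*t) + C2*t*exp(-4*t)

Characteristic equation r² + 8r + 16 = 0 has discriminant (8)² - 4·(16) = 0, so r = -4 is a repeated root.
Hence x_h = (C1 + C2*t)*exp(-4*t).
Try x_p = A*exp(t). Substituting into the equation and dividing by exp(t) gives A = 8/25, so x_p = 8*exp(t)/25.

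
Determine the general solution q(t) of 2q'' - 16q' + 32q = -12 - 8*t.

q = -1/2 - t/4 + C1*exp(4*t) + C2*t*exp(4*t)

Divide through by 2: q'' - 8q' + 16q = -6 - 4*t.
Characteristic equation r² - 8r + 16 = 0 has discriminant (-8)² - 4·(16) = 0, so r = 4 is a repeated root.
Hence q_h = (C1 + C2*t)*exp(4*t).
For the particular solution try q_p = A0 + A1*t. Substituting and matching coefficients of each power of t gives A0 = -1/2, A1 = -1/4, so q_p = -1/2 - t/4.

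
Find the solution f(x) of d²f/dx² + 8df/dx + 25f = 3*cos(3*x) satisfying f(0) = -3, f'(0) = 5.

Characteristic equation r² + 8r + 25 = 0 has discriminant (8)² - 4·(25) = -36 < 0, so r = -4 ± 3i.
Hence f_h = C1*cos(3*x)*exp(-4*x) + C2*exp(-4*x)*sin(3*x).
Try f_p = A*cos(3*x) + B*sin(3*x). Substituting and equating the coefficients of cos(3x) and sin(3x) gives A = 3/52, B = 9/104, so f_p = 3*cos(3*x)/52 + 9*sin(3*x)/104.
General solution: f = 3*cos(3*x)/52 + 9*sin(3*x)/104 + C1*cos(3*x)*exp(-4*x) + C2*exp(-4*x)*sin(3*x).
Apply the initial conditions: f(0) = 3/52 + C1 = -3 and f'(0) = 27/104 - 4*C1 + 3*C2 = 5. Solving gives C1 = -159/52, C2 = -779/312.

f = 3*cos(3*x)/52 + 9*sin(3*x)/104 - 779*exp(-4*x)*sin(3*x)/312 - 159*cos(3*x)*exp(-4*x)/52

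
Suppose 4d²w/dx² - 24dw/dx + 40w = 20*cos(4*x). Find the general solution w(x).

w = -10*sin(4*x)/51 - 5*cos(4*x)/102 + C1*cos(x)*exp(3*x) + C2*exp(3*x)*sin(x)

Divide through by 4: w'' - 6w' + 10w = 5*cos(4*x).
Characteristic equation r² - 6r + 10 = 0 has discriminant (-6)² - 4·(10) = -4 < 0, so r = 3 ± i.
Hence w_h = C1*cos(x)*exp(3*x) + C2*exp(3*x)*sin(x).
Try w_p = A*cos(4*x) + B*sin(4*x). Substituting and equating the coefficients of cos(4x) and sin(4x) gives A = -5/102, B = -10/51, so w_p = -10*sin(4*x)/51 - 5*cos(4*x)/102.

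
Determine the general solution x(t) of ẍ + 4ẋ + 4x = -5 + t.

Characteristic equation r² + 4r + 4 = 0 has discriminant (4)² - 4·(4) = 0, so r = -2 is a repeated root.
Hence x_h = (C1 + C2*t)*exp(-2*t).
For the particular solution try x_p = A0 + A1*t. Substituting and matching coefficients of each power of t gives A0 = -3/2, A1 = 1/4, so x_p = -3/2 + t/4.

x = -3/2 + t/4 + C1*exp(-2*t) + C2*t*exp(-2*t)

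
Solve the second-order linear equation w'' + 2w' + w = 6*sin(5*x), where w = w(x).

w = -36*sin(5*x)/169 - 15*cos(5*x)/169 + C1*exp(-x) + C2*x*exp(-x)

Characteristic equation r² + 2r + 1 = 0 has discriminant (2)² - 4·(1) = 0, so r = -1 is a repeated root.
Hence w_h = (C1 + C2*x)*exp(-x).
Try w_p = A*cos(5*x) + B*sin(5*x). Substituting and equating the coefficients of cos(5x) and sin(5x) gives A = -15/169, B = -36/169, so w_p = -36*sin(5*x)/169 - 15*cos(5*x)/169.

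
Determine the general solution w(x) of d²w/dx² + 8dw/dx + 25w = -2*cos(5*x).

w = -sin(5*x)/20 + C1*cos(3*x)*exp(-4*x) + C2*exp(-4*x)*sin(3*x)

Characteristic equation r² + 8r + 25 = 0 has discriminant (8)² - 4·(25) = -36 < 0, so r = -4 ± 3i.
Hence w_h = C1*cos(3*x)*exp(-4*x) + C2*exp(-4*x)*sin(3*x).
Try w_p = A*cos(5*x) + B*sin(5*x). Substituting and equating the coefficients of cos(5x) and sin(5x) gives A = 0, B = -1/20, so w_p = -sin(5*x)/20.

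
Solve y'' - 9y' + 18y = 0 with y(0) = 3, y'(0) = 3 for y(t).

y = -2*exp(6*t) + 5*exp(3*t)

Characteristic equation r² - 9r + 18 = 0 factors as (r - 3)(r - 6) = 0, so r = 3, 6.
Hence y_h = C1*exp(3*t) + C2*exp(6*t).
Apply the initial conditions: y(0) = C1 + C2 = 3 and y'(0) = 3*C1 + 6*C2 = 3. Solving gives C1 = 5, C2 = -2.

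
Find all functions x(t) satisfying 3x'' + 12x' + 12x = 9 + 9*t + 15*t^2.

x = 15/8 - 7*t/4 + 5*t**2/4 + C1*exp(-2*t) + C2*t*exp(-2*t)

Divide through by 3: x'' + 4x' + 4x = 3 + 3*t + 5*t^2.
Characteristic equation r² + 4r + 4 = 0 has discriminant (4)² - 4·(4) = 0, so r = -2 is a repeated root.
Hence x_h = (C1 + C2*t)*exp(-2*t).
For the particular solution try x_p = A0 + A1*t + A2*t^2. Substituting and matching coefficients of each power of t gives A0 = 15/8, A1 = -7/4, A2 = 5/4, so x_p = 15/8 - 7*t/4 + 5*t^2/4.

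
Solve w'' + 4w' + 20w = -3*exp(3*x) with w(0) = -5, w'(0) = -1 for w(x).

w = -3*exp(3*x)/41 - 202*cos(4*x)*exp(-2*x)/41 - 109*exp(-2*x)*sin(4*x)/41

Characteristic equation r² + 4r + 20 = 0 has discriminant (4)² - 4·(20) = -64 < 0, so r = -2 ± 4i.
Hence w_h = C1*cos(4*x)*exp(-2*x) + C2*exp(-2*x)*sin(4*x).
Try w_p = A*exp(3*x). Substituting into the equation and dividing by exp(3*x) gives A = -3/41, so w_p = -3*exp(3*x)/41.
General solution: w = -3*exp(3*x)/41 + C1*cos(4*x)*exp(-2*x) + C2*exp(-2*x)*sin(4*x).
Apply the initial conditions: w(0) = -3/41 + C1 = -5 and w'(0) = -9/41 - 2*C1 + 4*C2 = -1. Solving gives C1 = -202/41, C2 = -109/41.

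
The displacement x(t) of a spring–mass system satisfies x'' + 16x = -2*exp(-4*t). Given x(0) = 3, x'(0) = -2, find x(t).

x = -9*sin(4*t)/16 - exp(-4*t)/16 + 49*cos(4*t)/16

Characteristic equation r² + 16 = 0 has discriminant (0)² - 4·(16) = -64 < 0, so r = ± 4i.
Hence x_h = C1*cos(4*t) + C2*sin(4*t).
Try x_p = A*exp(-4*t). Substituting into the equation and dividing by exp(-4*t) gives A = -1/16, so x_p = -exp(-4*t)/16.
General solution: x = -exp(-4*t)/16 + C1*cos(4*t) + C2*sin(4*t).
Apply the initial conditions: x(0) = -1/16 + C1 = 3 and x'(0) = 1/4 + 4*C2 = -2. Solving gives C1 = 49/16, C2 = -9/16.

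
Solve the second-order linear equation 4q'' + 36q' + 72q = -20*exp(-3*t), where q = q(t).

q = C1*exp(-3*t) + C2*exp(-6*t) - 5*t*exp(-3*t)/3

Divide through by 4: q'' + 9q' + 18q = -5*exp(-3*t).
Characteristic equation r² + 9r + 18 = 0 factors as (r + 3)(r + 6) = 0, so r = -3, -6.
Hence q_h = C1*exp(-3*t) + C2*exp(-6*t).
Since exp(-3*t) solves the homogeneous equation (r = -3 is a root of multiplicity 1), multiply the trial by t. Try q_p = A*t*exp(-3*t). Substituting into the equation and dividing by exp(-3*t) gives A = -5/3, so q_p = -5*t*exp(-3*t)/3.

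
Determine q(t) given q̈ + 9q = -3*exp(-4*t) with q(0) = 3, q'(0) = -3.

Characteristic equation r² + 9 = 0 has discriminant (0)² - 4·(9) = -36 < 0, so r = ± 3i.
Hence q_h = C1*cos(3*t) + C2*sin(3*t).
Try q_p = A*exp(-4*t). Substituting into the equation and dividing by exp(-4*t) gives A = -3/25, so q_p = -3*exp(-4*t)/25.
General solution: q = -3*exp(-4*t)/25 + C1*cos(3*t) + C2*sin(3*t).
Apply the initial conditions: q(0) = -3/25 + C1 = 3 and q'(0) = 12/25 + 3*C2 = -3. Solving gives C1 = 78/25, C2 = -29/25.

q = -29*sin(3*t)/25 - 3*exp(-4*t)/25 + 78*cos(3*t)/25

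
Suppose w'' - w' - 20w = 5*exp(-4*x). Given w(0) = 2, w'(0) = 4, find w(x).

w = 49*exp(-4*x)/81 + 113*exp(5*x)/81 - 5*x*exp(-4*x)/9

Characteristic equation r² - r - 20 = 0 factors as (r - 5)(r + 4) = 0, so r = 5, -4.
Hence w_h = C1*exp(5*x) + C2*exp(-4*x).
Since exp(-4*x) solves the homogeneous equation (r = -4 is a root of multiplicity 1), multiply the trial by x. Try w_p = A*x*exp(-4*x). Substituting into the equation and dividing by exp(-4*x) gives A = -5/9, so w_p = -5*x*exp(-4*x)/9.
General solution: w = C1*exp(5*x) + C2*exp(-4*x) - 5*x*exp(-4*x)/9.
Apply the initial conditions: w(0) = C1 + C2 = 2 and w'(0) = -5/9 - 4*C2 + 5*C1 = 4. Solving gives C1 = 113/81, C2 = 49/81.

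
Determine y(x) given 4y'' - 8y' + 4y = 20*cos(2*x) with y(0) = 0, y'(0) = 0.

Divide through by 4: y'' - 2y' + y = 5*cos(2*x).
Characteristic equation r² - 2r + 1 = 0 has discriminant (-2)² - 4·(1) = 0, so r = 1 is a repeated root.
Hence y_h = (C1 + C2*x)*exp(x).
Try y_p = A*cos(2*x) + B*sin(2*x). Substituting and equating the coefficients of cos(2x) and sin(2x) gives A = -3/5, B = -4/5, so y_p = -4*sin(2*x)/5 - 3*cos(2*x)/5.
General solution: y = -4*sin(2*x)/5 - 3*cos(2*x)/5 + C1*exp(x) + C2*x*exp(x).
Apply the initial conditions: y(0) = -3/5 + C1 = 0 and y'(0) = -8/5 + C1 + C2 = 0. Solving gives C1 = 3/5, C2 = 1.

y = -4*sin(2*x)/5 - 3*cos(2*x)/5 + 3*exp(x)/5 + x*exp(x)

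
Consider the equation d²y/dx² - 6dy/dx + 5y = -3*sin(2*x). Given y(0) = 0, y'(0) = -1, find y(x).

y = -36*cos(2*x)/145 - 35*exp(5*x)/116 - 3*sin(2*x)/145 + 11*exp(x)/20

Characteristic equation r² - 6r + 5 = 0 factors as (r - 5)(r - 1) = 0, so r = 5, 1.
Hence y_h = C1*exp(5*x) + C2*exp(x).
Try y_p = A*cos(2*x) + B*sin(2*x). Substituting and equating the coefficients of cos(2x) and sin(2x) gives A = -36/145, B = -3/145, so y_p = -36*cos(2*x)/145 - 3*sin(2*x)/145.
General solution: y = -36*cos(2*x)/145 - 3*sin(2*x)/145 + C1*exp(5*x) + C2*exp(x).
Apply the initial conditions: y(0) = -36/145 + C1 + C2 = 0 and y'(0) = -6/145 + C2 + 5*C1 = -1. Solving gives C1 = -35/116, C2 = 11/20.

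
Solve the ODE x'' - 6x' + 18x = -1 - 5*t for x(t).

Characteristic equation r² - 6r + 18 = 0 has discriminant (-6)² - 4·(18) = -36 < 0, so r = 3 ± 3i.
Hence x_h = C1*cos(3*t)*exp(3*t) + C2*exp(3*t)*sin(3*t).
For the particular solution try x_p = A0 + A1*t. Substituting and matching coefficients of each power of t gives A0 = -4/27, A1 = -5/18, so x_p = -4/27 - 5*t/18.

x = -4/27 - 5*t/18 + C1*cos(3*t)*exp(3*t) + C2*exp(3*t)*sin(3*t)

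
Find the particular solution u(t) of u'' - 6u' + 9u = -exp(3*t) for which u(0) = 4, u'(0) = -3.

Characteristic equation r² - 6r + 9 = 0 has discriminant (-6)² - 4·(9) = 0, so r = 3 is a repeated root.
Hence u_h = (C1 + C2*t)*exp(3*t).
Since exp(3*t) solves the homogeneous equation (r = 3 is a root of multiplicity 2), multiply the trial by t^2. Try u_p = A*t^2*exp(3*t). Substituting into the equation and dividing by exp(3*t) gives A = -1/2, so u_p = -t^2*exp(3*t)/2.
General solution: u = C1*exp(3*t) - t^2*exp(3*t)/2 + C2*t*exp(3*t).
Apply the initial conditions: u(0) = C1 = 4 and u'(0) = C2 + 3*C1 = -3. Solving gives C1 = 4, C2 = -15.

u = 4*exp(3*t) - 15*t*exp(3*t) - t**2*exp(3*t)/2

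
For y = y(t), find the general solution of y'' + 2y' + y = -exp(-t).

Characteristic equation r² + 2r + 1 = 0 has discriminant (2)² - 4·(1) = 0, so r = -1 is a repeated root.
Hence y_h = (C1 + C2*t)*exp(-t).
Since exp(-t) solves the homogeneous equation (r = -1 is a root of multiplicity 2), multiply the trial by t^2. Try y_p = A*t^2*exp(-t). Substituting into the equation and dividing by exp(-t) gives A = -1/2, so y_p = -t^2*exp(-t)/2.

y = C1*exp(-t) - t**2*exp(-t)/2 + C2*t*exp(-t)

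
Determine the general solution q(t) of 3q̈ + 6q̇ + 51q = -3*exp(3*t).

q = -exp(3*t)/32 + C1*cos(4*t)*exp(-t) + C2*exp(-t)*sin(4*t)

Divide through by 3: q'' + 2q' + 17q = -exp(3*t).
Characteristic equation r² + 2r + 17 = 0 has discriminant (2)² - 4·(17) = -64 < 0, so r = -1 ± 4i.
Hence q_h = C1*cos(4*t)*exp(-t) + C2*exp(-t)*sin(4*t).
Try q_p = A*exp(3*t). Substituting into the equation and dividing by exp(3*t) gives A = -1/32, so q_p = -exp(3*t)/32.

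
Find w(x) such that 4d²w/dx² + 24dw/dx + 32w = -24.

w = -3/4 + C1*exp(-4*x) + C2*exp(-2*x)

Divide through by 4: w'' + 6w' + 8w = -6.
Characteristic equation r² + 6r + 8 = 0 factors as (r + 4)(r + 2) = 0, so r = -4, -2.
Hence w_h = C1*exp(-4*x) + C2*exp(-2*x).
For the particular solution try w_p = A0. Substituting and matching coefficients of each power of x gives A0 = -3/4, so w_p = -3/4.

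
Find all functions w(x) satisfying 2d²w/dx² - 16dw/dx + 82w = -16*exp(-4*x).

Divide through by 2: w'' - 8w' + 41w = -8*exp(-4*x).
Characteristic equation r² - 8r + 41 = 0 has discriminant (-8)² - 4·(41) = -100 < 0, so r = 4 ± 5i.
Hence w_h = C1*cos(5*x)*exp(4*x) + C2*exp(4*x)*sin(5*x).
Try w_p = A*exp(-4*x). Substituting into the equation and dividing by exp(-4*x) gives A = -8/89, so w_p = -8*exp(-4*x)/89.

w = -8*exp(-4*x)/89 + C1*cos(5*x)*exp(4*x) + C2*exp(4*x)*sin(5*x)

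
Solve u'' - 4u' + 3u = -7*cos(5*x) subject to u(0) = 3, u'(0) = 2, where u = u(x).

u = -55*exp(3*x)/68 + 35*sin(5*x)/221 + 77*cos(5*x)/442 + 189*exp(x)/52

Characteristic equation r² - 4r + 3 = 0 factors as (r - 1)(r - 3) = 0, so r = 1, 3.
Hence u_h = C1*exp(x) + C2*exp(3*x).
Try u_p = A*cos(5*x) + B*sin(5*x). Substituting and equating the coefficients of cos(5x) and sin(5x) gives A = 77/442, B = 35/221, so u_p = 35*sin(5*x)/221 + 77*cos(5*x)/442.
General solution: u = 35*sin(5*x)/221 + 77*cos(5*x)/442 + C1*exp(x) + C2*exp(3*x).
Apply the initial conditions: u(0) = 77/442 + C1 + C2 = 3 and u'(0) = 175/221 + C1 + 3*C2 = 2. Solving gives C1 = 189/52, C2 = -55/68.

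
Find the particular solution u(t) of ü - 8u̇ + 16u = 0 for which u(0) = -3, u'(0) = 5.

u = -3*exp(4*t) + 17*t*exp(4*t)

Characteristic equation r² - 8r + 16 = 0 has discriminant (-8)² - 4·(16) = 0, so r = 4 is a repeated root.
Hence u_h = (C1 + C2*t)*exp(4*t).
Apply the initial conditions: u(0) = C1 = -3 and u'(0) = C2 + 4*C1 = 5. Solving gives C1 = -3, C2 = 17.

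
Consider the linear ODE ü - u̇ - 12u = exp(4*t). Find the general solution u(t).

Characteristic equation r² - r - 12 = 0 factors as (r - 4)(r + 3) = 0, so r = 4, -3.
Hence u_h = C1*exp(4*t) + C2*exp(-3*t).
Since exp(4*t) solves the homogeneous equation (r = 4 is a root of multiplicity 1), multiply the trial by t. Try u_p = A*t*exp(4*t). Substituting into the equation and dividing by exp(4*t) gives A = 1/7, so u_p = t*exp(4*t)/7.

u = C1*exp(4*t) + C2*exp(-3*t) + t*exp(4*t)/7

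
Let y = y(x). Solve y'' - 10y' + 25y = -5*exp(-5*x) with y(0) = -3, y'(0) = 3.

y = -59*exp(5*x)/20 - exp(-5*x)/20 + 35*x*exp(5*x)/2

Characteristic equation r² - 10r + 25 = 0 has discriminant (-10)² - 4·(25) = 0, so r = 5 is a repeated root.
Hence y_h = (C1 + C2*x)*exp(5*x).
Try y_p = A*exp(-5*x). Substituting into the equation and dividing by exp(-5*x) gives A = -1/20, so y_p = -exp(-5*x)/20.
General solution: y = -exp(-5*x)/20 + C1*exp(5*x) + C2*x*exp(5*x).
Apply the initial conditions: y(0) = -1/20 + C1 = -3 and y'(0) = 1/4 + C2 + 5*C1 = 3. Solving gives C1 = -59/20, C2 = 35/2.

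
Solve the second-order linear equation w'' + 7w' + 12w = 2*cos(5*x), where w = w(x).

w = -13*cos(5*x)/697 + 35*sin(5*x)/697 + C1*exp(-4*x) + C2*exp(-3*x)

Characteristic equation r² + 7r + 12 = 0 factors as (r + 4)(r + 3) = 0, so r = -4, -3.
Hence w_h = C1*exp(-4*x) + C2*exp(-3*x).
Try w_p = A*cos(5*x) + B*sin(5*x). Substituting and equating the coefficients of cos(5x) and sin(5x) gives A = -13/697, B = 35/697, so w_p = -13*cos(5*x)/697 + 35*sin(5*x)/697.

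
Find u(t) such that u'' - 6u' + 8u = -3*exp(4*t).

Characteristic equation r² - 6r + 8 = 0 factors as (r - 4)(r - 2) = 0, so r = 4, 2.
Hence u_h = C1*exp(4*t) + C2*exp(2*t).
Since exp(4*t) solves the homogeneous equation (r = 4 is a root of multiplicity 1), multiply the trial by t. Try u_p = A*t*exp(4*t). Substituting into the equation and dividing by exp(4*t) gives A = -3/2, so u_p = -3*t*exp(4*t)/2.

u = C1*exp(4*t) + C2*exp(2*t) - 3*t*exp(4*t)/2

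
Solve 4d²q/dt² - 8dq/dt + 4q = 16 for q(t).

q = 4 + C1*exp(t) + C2*t*exp(t)

Divide through by 4: q'' - 2q' + q = 4.
Characteristic equation r² - 2r + 1 = 0 has discriminant (-2)² - 4·(1) = 0, so r = 1 is a repeated root.
Hence q_h = (C1 + C2*t)*exp(t).
For the particular solution try q_p = A0. Substituting and matching coefficients of each power of t gives A0 = 4, so q_p = 4.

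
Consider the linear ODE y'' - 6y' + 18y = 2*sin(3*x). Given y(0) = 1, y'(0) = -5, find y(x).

y = 2*sin(3*x)/45 + 4*cos(3*x)/45 - 118*exp(3*x)*sin(3*x)/45 + 41*cos(3*x)*exp(3*x)/45

Characteristic equation r² - 6r + 18 = 0 has discriminant (-6)² - 4·(18) = -36 < 0, so r = 3 ± 3i.
Hence y_h = C1*cos(3*x)*exp(3*x) + C2*exp(3*x)*sin(3*x).
Try y_p = A*cos(3*x) + B*sin(3*x). Substituting and equating the coefficients of cos(3x) and sin(3x) gives A = 4/45, B = 2/45, so y_p = 2*sin(3*x)/45 + 4*cos(3*x)/45.
General solution: y = 2*sin(3*x)/45 + 4*cos(3*x)/45 + C1*cos(3*x)*exp(3*x) + C2*exp(3*x)*sin(3*x).
Apply the initial conditions: y(0) = 4/45 + C1 = 1 and y'(0) = 2/15 + 3*C1 + 3*C2 = -5. Solving gives C1 = 41/45, C2 = -118/45.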